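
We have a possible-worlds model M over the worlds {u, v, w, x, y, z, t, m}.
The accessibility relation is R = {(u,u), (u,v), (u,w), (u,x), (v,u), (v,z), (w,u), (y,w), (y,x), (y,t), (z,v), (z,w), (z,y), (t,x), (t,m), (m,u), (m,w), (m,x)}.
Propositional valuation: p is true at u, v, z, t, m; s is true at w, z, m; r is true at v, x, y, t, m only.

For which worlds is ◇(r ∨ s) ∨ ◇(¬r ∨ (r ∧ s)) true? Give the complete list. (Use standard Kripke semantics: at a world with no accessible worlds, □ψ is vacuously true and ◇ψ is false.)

u, v, w, y, z, t, m

Let φ = ◇(r ∨ s) ∨ ◇(¬r ∨ (r ∧ s)). Evaluate φ at each world:
  u (successors {u, v, w, x}): φ is true.
  v (successors {u, z}): φ is true.
  w (successors {u}): φ is true.
  x (successors ∅): φ is false.
  y (successors {w, x, t}): φ is true.
  z (successors {v, w, y}): φ is true.
  t (successors {x, m}): φ is true.
  m (successors {u, w, x}): φ is true.
For instance, at y:
  At y: ◇(r ∨ s) is true, ◇(¬r ∨ (r ∧ s)) is true, so ◇(r ∨ s) ∨ ◇(¬r ∨ (r ∧ s)) is true.
    At y: ◇(r ∨ s) requires r ∨ s at some successor in {w, x, t}.
      r ∨ s holds at w, so ◇(r ∨ s) is true at y.
    At y: ◇(¬r ∨ (r ∧ s)) requires ¬r ∨ (r ∧ s) at some successor in {w, x, t}.
      ¬r ∨ (r ∧ s) holds at w, so ◇(¬r ∨ (r ∧ s)) is true at y.
Satisfying worlds: {u, v, w, y, z, t, m}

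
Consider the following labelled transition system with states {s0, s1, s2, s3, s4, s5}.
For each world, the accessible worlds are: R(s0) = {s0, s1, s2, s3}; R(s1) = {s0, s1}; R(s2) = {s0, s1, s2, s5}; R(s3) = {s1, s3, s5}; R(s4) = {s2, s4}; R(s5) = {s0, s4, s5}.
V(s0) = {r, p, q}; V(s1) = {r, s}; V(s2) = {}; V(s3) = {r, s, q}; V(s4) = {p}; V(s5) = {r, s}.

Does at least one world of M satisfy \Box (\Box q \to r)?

Let φ = \Box (\Box q \to r). Evaluate φ at each world:
  s0 (successors {s0, s1, s2, s3}): φ is true.
  s1 (successors {s0, s1}): φ is true.
  s2 (successors {s0, s1, s2, s5}): φ is true.
  s3 (successors {s1, s3, s5}): φ is true.
  s4 (successors {s2, s4}): φ is true.
  s5 (successors {s0, s4, s5}): φ is true.
Detail at s0 (witness):
  At s0: \Box (\Box q \to r) requires \Box q \to r at every successor {s0, s1, s2, s3}.
    At s0: \Box q \to r is true.
    At s1: \Box q \to r is true.
    At s2: \Box q \to r is true.
    At s3: \Box q \to r is true.
  So \Box (\Box q \to r) is true at s0.

Yes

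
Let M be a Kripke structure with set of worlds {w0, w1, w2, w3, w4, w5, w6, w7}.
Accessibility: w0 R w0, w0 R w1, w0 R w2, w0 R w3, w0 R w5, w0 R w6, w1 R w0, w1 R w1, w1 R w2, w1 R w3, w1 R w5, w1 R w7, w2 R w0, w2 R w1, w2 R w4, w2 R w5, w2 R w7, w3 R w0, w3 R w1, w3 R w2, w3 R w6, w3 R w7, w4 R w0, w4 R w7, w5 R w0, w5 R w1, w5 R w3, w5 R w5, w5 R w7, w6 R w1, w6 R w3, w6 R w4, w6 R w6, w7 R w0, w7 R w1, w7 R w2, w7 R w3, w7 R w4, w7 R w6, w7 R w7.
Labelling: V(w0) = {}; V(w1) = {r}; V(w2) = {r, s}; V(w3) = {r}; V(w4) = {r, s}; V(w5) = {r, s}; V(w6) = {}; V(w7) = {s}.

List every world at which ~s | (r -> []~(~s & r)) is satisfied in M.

Let φ = ~s | (r -> []~(~s & r)). Evaluate φ at each world:
  w0 (successors {w0, w1, w2, w3, w5, w6}): φ is true.
  w1 (successors {w0, w1, w2, w3, w5, w7}): φ is true.
  w2 (successors {w0, w1, w4, w5, w7}): φ is false.
  w3 (successors {w0, w1, w2, w6, w7}): φ is true.
  w4 (successors {w0, w7}): φ is true.
  w5 (successors {w0, w1, w3, w5, w7}): φ is false.
  w6 (successors {w1, w3, w4, w6}): φ is true.
  w7 (successors {w0, w1, w2, w3, w4, w6, w7}): φ is true.
For instance, at w7:
  At w7: ~s is false, r -> []~(~s & r) is true, so ~s | (r -> []~(~s & r)) is true.
    At w7: r is false, []~(~s & r) is false, so r -> []~(~s & r) is true.
      At w7: []~(~s & r) requires ~(~s & r) at every successor {w0, w1, w2, w3, w4, w6, w7}.
        ~(~s & r) fails at w1, so []~(~s & r) is false at w7.
Satisfying worlds: {w0, w1, w3, w4, w6, w7}

w0, w1, w3, w4, w6, w7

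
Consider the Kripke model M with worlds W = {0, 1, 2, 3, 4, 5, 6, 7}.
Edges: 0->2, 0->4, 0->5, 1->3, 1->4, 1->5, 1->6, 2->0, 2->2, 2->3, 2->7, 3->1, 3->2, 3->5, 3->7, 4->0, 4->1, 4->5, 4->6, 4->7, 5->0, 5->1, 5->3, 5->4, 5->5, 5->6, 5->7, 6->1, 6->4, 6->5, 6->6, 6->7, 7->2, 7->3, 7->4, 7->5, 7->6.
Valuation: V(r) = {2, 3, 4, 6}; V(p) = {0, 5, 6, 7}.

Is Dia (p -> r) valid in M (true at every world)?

Let φ = Dia (p -> r). Evaluate φ at each world:
  0 (successors {2, 4, 5}): φ is true.
  1 (successors {3, 4, 5, 6}): φ is true.
  2 (successors {0, 2, 3, 7}): φ is true.
  3 (successors {1, 2, 5, 7}): φ is true.
  4 (successors {0, 1, 5, 6, 7}): φ is true.
  5 (successors {0, 1, 3, 4, 5, 6, 7}): φ is true.
  6 (successors {1, 4, 5, 6, 7}): φ is true.
  7 (successors {2, 3, 4, 5, 6}): φ is true.
For instance, at 4:
  At 4: Dia (p -> r) requires p -> r at some successor in {0, 1, 5, 6, 7}.
    p -> r holds at 1, so Dia (p -> r) is true at 4.

Yes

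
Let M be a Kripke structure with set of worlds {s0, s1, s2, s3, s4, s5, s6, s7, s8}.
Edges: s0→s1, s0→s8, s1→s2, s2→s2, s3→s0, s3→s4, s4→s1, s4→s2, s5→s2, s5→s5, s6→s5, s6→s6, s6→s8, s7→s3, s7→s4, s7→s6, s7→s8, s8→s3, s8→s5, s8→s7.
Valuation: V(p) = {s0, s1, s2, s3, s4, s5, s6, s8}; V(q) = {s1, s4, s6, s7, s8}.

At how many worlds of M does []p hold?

Recall that []ψ holds at a world iff ψ holds at every accessible world, and <>ψ holds iff ψ holds at some accessible world.
Let φ = []p. Evaluate φ at each world:
  s0 (successors {s1, s8}): φ is true.
  s1 (successors {s2}): φ is true.
  s2 (successors {s2}): φ is true.
  s3 (successors {s0, s4}): φ is true.
  s4 (successors {s1, s2}): φ is true.
  s5 (successors {s2, s5}): φ is true.
  s6 (successors {s5, s6, s8}): φ is true.
  s7 (successors {s3, s4, s6, s8}): φ is true.
  s8 (successors {s3, s5, s7}): φ is false.
For instance, at s1:
  At s1: []p requires p at every successor {s2}.
    At s2: p is true.
  So []p is true at s1.
Satisfying worlds: {s0, s1, s2, s3, s4, s5, s6, s7}

8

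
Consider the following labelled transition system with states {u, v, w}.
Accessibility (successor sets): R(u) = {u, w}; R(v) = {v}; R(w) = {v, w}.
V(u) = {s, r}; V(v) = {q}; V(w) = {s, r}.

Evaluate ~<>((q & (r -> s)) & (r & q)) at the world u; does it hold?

At u: <>((q & (r -> s)) & (r & q)) is false, so ~<>((q & (r -> s)) & (r & q)) is true.
  At u: <>((q & (r -> s)) & (r & q)) requires (q & (r -> s)) & (r & q) at some successor in {u, w}.
    At u: (q & (r -> s)) & (r & q) is false.
    At w: (q & (r -> s)) & (r & q) is false.
  So <>((q & (r -> s)) & (r & q)) is false at u.

Yes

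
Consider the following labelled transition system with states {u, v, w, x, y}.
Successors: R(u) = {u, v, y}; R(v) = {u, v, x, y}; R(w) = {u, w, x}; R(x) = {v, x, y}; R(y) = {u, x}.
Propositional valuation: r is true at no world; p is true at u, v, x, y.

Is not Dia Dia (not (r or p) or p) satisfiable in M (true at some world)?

No

Let φ = not Dia Dia (not (r or p) or p). Evaluate φ at each world:
  u (successors {u, v, y}): φ is false.
  v (successors {u, v, x, y}): φ is false.
  w (successors {u, w, x}): φ is false.
  x (successors {v, x, y}): φ is false.
  y (successors {u, x}): φ is false.
For instance, at u:
  At u: Dia Dia (not (r or p) or p) is true, so not Dia Dia (not (r or p) or p) is false.
    At u: Dia Dia (not (r or p) or p) requires Dia (not (r or p) or p) at some successor in {u, v, y}.
      Dia (not (r or p) or p) holds at u, so Dia Dia (not (r or p) or p) is true at u.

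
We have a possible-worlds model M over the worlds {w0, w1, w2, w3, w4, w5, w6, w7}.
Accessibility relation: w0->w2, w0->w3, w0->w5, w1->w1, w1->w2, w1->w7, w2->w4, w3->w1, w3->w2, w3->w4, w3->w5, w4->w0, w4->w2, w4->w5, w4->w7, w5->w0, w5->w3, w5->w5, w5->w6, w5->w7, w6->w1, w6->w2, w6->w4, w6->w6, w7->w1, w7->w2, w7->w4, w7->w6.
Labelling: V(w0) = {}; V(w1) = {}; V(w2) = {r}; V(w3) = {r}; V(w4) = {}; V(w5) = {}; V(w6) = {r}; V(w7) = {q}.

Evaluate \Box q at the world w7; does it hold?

At w7: \Box q requires q at every successor {w1, w2, w4, w6}.
  q fails at w1, so \Box q is false at w7.

No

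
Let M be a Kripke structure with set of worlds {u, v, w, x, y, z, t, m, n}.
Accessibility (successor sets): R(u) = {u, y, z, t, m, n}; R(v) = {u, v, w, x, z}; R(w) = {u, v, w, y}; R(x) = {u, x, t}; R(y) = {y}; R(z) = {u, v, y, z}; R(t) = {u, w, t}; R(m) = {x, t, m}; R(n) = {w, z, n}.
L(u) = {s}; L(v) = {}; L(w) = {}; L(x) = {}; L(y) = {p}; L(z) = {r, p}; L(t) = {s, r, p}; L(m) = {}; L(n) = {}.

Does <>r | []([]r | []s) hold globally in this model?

Let φ = <>r | []([]r | []s). Evaluate φ at each world:
  u (successors {u, y, z, t, m, n}): φ is true.
  v (successors {u, v, w, x, z}): φ is true.
  w (successors {u, v, w, y}): φ is false.
  x (successors {u, x, t}): φ is true.
  y (successors {y}): φ is false.
  z (successors {u, v, y, z}): φ is true.
  t (successors {u, w, t}): φ is true.
  m (successors {x, t, m}): φ is true.
  n (successors {w, z, n}): φ is true.
Detail at w (counterexample):
  At w: <>r is false, []([]r | []s) is false, so <>r | []([]r | []s) is false.
    At w: <>r requires r at some successor in {u, v, w, y}.
      At u: r is false.
      At v: r is false.
      At w: r is false.
      At y: r is false.
    So <>r is false at w.
    At w: []([]r | []s) requires []r | []s at every successor {u, v, w, y}.
      []r | []s fails at u, so []([]r | []s) is false at w.

No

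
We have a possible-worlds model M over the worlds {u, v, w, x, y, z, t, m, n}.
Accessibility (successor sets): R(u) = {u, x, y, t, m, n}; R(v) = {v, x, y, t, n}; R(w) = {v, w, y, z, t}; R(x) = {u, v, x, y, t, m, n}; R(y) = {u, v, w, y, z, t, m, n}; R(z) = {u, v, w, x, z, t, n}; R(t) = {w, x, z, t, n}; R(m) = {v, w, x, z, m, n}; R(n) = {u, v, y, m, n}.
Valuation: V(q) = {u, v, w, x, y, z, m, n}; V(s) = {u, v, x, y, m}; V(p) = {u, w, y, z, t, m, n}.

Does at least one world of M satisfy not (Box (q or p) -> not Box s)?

Let φ = not (Box (q or p) -> not Box s). Evaluate φ at each world:
  u (successors {u, x, y, t, m, n}): φ is false.
  v (successors {v, x, y, t, n}): φ is false.
  w (successors {v, w, y, z, t}): φ is false.
  x (successors {u, v, x, y, t, m, n}): φ is false.
  y (successors {u, v, w, y, z, t, m, n}): φ is false.
  z (successors {u, v, w, x, z, t, n}): φ is false.
  t (successors {w, x, z, t, n}): φ is false.
  m (successors {v, w, x, z, m, n}): φ is false.
  n (successors {u, v, y, m, n}): φ is false.
For instance, at u:
  At u: Box (q or p) -> not Box s is true, so not (Box (q or p) -> not Box s) is false.
    At u: Box (q or p) is true, not Box s is true, so Box (q or p) -> not Box s is true.
      At u: Box (q or p) requires q or p at every successor {u, x, y, t, m, n}.
        At u: q or p is true.
        At x: q or p is true.
        At y: q or p is true.
        At t: q or p is true.
        At m: q or p is true.
        At n: q or p is true.
      So Box (q or p) is true at u.
      At u: Box s is false, so not Box s is true.

No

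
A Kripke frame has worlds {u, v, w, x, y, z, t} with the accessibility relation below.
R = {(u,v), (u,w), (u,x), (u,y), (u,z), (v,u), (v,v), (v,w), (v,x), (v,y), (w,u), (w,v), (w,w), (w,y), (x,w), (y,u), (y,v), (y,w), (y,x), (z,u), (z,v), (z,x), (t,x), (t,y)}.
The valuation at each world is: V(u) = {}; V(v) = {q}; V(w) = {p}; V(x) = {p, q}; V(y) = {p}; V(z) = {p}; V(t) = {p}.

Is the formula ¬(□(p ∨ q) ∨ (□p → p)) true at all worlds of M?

Let φ = ¬(□(p ∨ q) ∨ (□p → p)). Evaluate φ at each world:
  u (successors {v, w, x, y, z}): φ is false.
  v (successors {u, v, w, x, y}): φ is false.
  w (successors {u, v, w, y}): φ is false.
  x (successors {w}): φ is false.
  y (successors {u, v, w, x}): φ is false.
  z (successors {u, v, x}): φ is false.
  t (successors {x, y}): φ is false.
Detail at u (counterexample):
  At u: □(p ∨ q) ∨ (□p → p) is true, so ¬(□(p ∨ q) ∨ (□p → p)) is false.
    At u: □(p ∨ q) is true, □p → p is true, so □(p ∨ q) ∨ (□p → p) is true.
      At u: □(p ∨ q) requires p ∨ q at every successor {v, w, x, y, z}.
        At v: p ∨ q is true.
        At w: p ∨ q is true.
        At x: p ∨ q is true.
        At y: p ∨ q is true.
        At z: p ∨ q is true.
      So □(p ∨ q) is true at u.
      At u: □p is false, p is false, so □p → p is true.

No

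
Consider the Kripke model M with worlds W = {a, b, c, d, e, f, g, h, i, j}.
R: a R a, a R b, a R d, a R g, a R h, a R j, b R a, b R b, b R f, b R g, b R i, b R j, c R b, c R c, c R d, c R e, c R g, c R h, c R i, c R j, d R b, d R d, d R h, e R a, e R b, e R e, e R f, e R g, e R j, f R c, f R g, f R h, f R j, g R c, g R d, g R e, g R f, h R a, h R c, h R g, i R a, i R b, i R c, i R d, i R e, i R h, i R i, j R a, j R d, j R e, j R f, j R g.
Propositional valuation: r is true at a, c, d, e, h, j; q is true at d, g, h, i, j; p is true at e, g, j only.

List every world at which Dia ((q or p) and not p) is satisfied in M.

Let φ = Dia ((q or p) and not p). Evaluate φ at each world:
  a (successors {a, b, d, g, h, j}): φ is true.
  b (successors {a, b, f, g, i, j}): φ is true.
  c (successors {b, c, d, e, g, h, i, j}): φ is true.
  d (successors {b, d, h}): φ is true.
  e (successors {a, b, e, f, g, j}): φ is false.
  f (successors {c, g, h, j}): φ is true.
  g (successors {c, d, e, f}): φ is true.
  h (successors {a, c, g}): φ is false.
  i (successors {a, b, c, d, e, h, i}): φ is true.
  j (successors {a, d, e, f, g}): φ is true.
For instance, at d:
  At d: Dia ((q or p) and not p) requires (q or p) and not p at some successor in {b, d, h}.
    (q or p) and not p holds at d, so Dia ((q or p) and not p) is true at d.
Satisfying worlds: {a, b, c, d, f, g, i, j}

a, b, c, d, f, g, i, j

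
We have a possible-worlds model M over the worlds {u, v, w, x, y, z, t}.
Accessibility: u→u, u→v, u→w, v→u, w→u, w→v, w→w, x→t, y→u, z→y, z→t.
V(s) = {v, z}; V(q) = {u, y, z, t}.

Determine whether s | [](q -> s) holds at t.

Yes

At t: s is false, [](q -> s) is true, so s | [](q -> s) is true.
  At t: no accessible worlds, so [](q -> s) holds vacuously.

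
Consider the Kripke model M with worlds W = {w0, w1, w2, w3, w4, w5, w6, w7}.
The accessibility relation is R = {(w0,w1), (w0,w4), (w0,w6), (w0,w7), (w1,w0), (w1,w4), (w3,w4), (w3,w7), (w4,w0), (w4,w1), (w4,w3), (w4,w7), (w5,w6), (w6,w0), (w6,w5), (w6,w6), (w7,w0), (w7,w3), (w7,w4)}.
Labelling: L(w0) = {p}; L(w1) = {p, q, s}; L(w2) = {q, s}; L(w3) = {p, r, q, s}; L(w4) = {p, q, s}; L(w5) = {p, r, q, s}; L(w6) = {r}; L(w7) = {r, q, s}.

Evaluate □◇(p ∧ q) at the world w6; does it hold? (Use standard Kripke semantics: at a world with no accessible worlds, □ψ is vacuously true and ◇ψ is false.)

At w6: □◇(p ∧ q) requires ◇(p ∧ q) at every successor {w0, w5, w6}.
  ◇(p ∧ q) fails at w5, so □◇(p ∧ q) is false at w6.
    At w5: ◇(p ∧ q) requires p ∧ q at some successor in {w6}.
      At w6: p ∧ q is false.
    So ◇(p ∧ q) is false at w5.

No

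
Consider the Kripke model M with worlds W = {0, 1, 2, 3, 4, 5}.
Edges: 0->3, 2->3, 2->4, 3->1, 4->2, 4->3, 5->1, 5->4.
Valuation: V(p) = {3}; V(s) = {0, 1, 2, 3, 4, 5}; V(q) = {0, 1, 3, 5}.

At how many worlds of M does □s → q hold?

Let φ = □s → q. Evaluate φ at each world:
  0 (successors {3}): φ is true.
  1 (successors ∅): φ is true.
  2 (successors {3, 4}): φ is false.
  3 (successors {1}): φ is true.
  4 (successors {2, 3}): φ is false.
  5 (successors {1, 4}): φ is true.
For instance, at 2:
  At 2: □s is true, q is false, so □s → q is false.
    At 2: □s requires s at every successor {3, 4}.
      At 3: s is true.
      At 4: s is true.
    So □s is true at 2.
Satisfying worlds: {0, 1, 3, 5}

4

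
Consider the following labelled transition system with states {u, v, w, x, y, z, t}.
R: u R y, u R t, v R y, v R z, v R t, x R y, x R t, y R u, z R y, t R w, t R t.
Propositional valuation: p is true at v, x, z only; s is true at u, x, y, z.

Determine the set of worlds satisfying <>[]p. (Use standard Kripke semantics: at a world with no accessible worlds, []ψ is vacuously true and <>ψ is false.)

t

Let φ = <>[]p. Evaluate φ at each world:
  u (successors {y, t}): φ is false.
  v (successors {y, z, t}): φ is false.
  w (successors ∅): φ is false.
  x (successors {y, t}): φ is false.
  y (successors {u}): φ is false.
  z (successors {y}): φ is false.
  t (successors {w, t}): φ is true.
For instance, at t:
  At t: <>[]p requires []p at some successor in {w, t}.
    []p holds at w, so <>[]p is true at t.
      At w: no accessible worlds, so []p holds vacuously.
Satisfying worlds: {t}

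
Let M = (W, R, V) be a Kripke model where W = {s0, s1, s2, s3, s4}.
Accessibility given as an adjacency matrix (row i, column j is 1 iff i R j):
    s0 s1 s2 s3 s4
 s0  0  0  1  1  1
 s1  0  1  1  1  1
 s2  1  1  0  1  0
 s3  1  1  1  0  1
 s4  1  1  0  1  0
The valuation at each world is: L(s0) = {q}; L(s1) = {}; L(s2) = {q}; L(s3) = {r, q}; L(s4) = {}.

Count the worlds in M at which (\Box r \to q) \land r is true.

Let φ = (\Box r \to q) \land r. Evaluate φ at each world:
  s0 (successors {s2, s3, s4}): φ is false.
  s1 (successors {s1, s2, s3, s4}): φ is false.
  s2 (successors {s0, s1, s3}): φ is false.
  s3 (successors {s0, s1, s2, s4}): φ is true.
  s4 (successors {s0, s1, s3}): φ is false.
For instance, at s0:
  At s0: \Box r \to q is true, r is false, so (\Box r \to q) \land r is false.
    At s0: \Box r is false, q is true, so \Box r \to q is true.
      At s0: \Box r requires r at every successor {s2, s3, s4}.
        r fails at s2, so \Box r is false at s0.
Satisfying worlds: {s3}

1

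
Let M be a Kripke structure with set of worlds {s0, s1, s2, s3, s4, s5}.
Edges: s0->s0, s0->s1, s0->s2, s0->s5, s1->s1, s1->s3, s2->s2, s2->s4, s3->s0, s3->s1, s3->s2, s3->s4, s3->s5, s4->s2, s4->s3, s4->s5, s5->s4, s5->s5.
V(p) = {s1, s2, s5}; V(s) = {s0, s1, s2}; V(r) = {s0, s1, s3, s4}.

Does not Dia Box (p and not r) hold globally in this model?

Yes

Recall that Box ψ holds at a world iff ψ holds at every accessible world, and Dia ψ holds iff ψ holds at some accessible world.
Let φ = not Dia Box (p and not r). Evaluate φ at each world:
  s0 (successors {s0, s1, s2, s5}): φ is true.
  s1 (successors {s1, s3}): φ is true.
  s2 (successors {s2, s4}): φ is true.
  s3 (successors {s0, s1, s2, s4, s5}): φ is true.
  s4 (successors {s2, s3, s5}): φ is true.
  s5 (successors {s4, s5}): φ is true.
For instance, at s2:
  At s2: Dia Box (p and not r) is false, so not Dia Box (p and not r) is true.
    At s2: Dia Box (p and not r) requires Box (p and not r) at some successor in {s2, s4}.
      At s2: Box (p and not r) is false.
      At s4: Box (p and not r) is false.
    So Dia Box (p and not r) is false at s2.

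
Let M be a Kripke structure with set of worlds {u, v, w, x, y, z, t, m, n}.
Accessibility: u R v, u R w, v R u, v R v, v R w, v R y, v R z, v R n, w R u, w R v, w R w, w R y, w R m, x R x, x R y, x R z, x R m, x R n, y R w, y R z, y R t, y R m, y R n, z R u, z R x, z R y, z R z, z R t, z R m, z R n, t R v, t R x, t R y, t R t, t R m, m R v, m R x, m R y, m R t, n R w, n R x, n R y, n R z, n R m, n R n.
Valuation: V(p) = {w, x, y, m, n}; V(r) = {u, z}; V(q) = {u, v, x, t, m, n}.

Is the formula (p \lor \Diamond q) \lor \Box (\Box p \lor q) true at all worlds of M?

Yes

Let φ = (p \lor \Diamond q) \lor \Box (\Box p \lor q). Evaluate φ at each world:
  u (successors {v, w}): φ is true.
  v (successors {u, v, w, y, z, n}): φ is true.
  w (successors {u, v, w, y, m}): φ is true.
  x (successors {x, y, z, m, n}): φ is true.
  y (successors {w, z, t, m, n}): φ is true.
  z (successors {u, x, y, z, t, m, n}): φ is true.
  t (successors {v, x, y, t, m}): φ is true.
  m (successors {v, x, y, t}): φ is true.
  n (successors {w, x, y, z, m, n}): φ is true.
For instance, at t:
  At t: p \lor \Diamond q is true, \Box (\Box p \lor q) is false, so (p \lor \Diamond q) \lor \Box (\Box p \lor q) is true.
    At t: p is false, \Diamond q is true, so p \lor \Diamond q is true.
      At t: \Diamond q requires q at some successor in {v, x, y, t, m}.
        q holds at v, so \Diamond q is true at t.
    At t: \Box (\Box p \lor q) requires \Box p \lor q at every successor {v, x, y, t, m}.
      \Box p \lor q fails at y, so \Box (\Box p \lor q) is false at t.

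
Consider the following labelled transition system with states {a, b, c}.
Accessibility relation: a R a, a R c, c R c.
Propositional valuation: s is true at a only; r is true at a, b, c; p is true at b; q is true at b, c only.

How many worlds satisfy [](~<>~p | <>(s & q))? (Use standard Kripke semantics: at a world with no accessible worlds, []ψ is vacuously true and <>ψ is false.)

1

Let φ = [](~<>~p | <>(s & q)). Evaluate φ at each world:
  a (successors {a, c}): φ is false.
  b (successors ∅): φ is true.
  c (successors {c}): φ is false.
For instance, at c:
  At c: [](~<>~p | <>(s & q)) requires ~<>~p | <>(s & q) at every successor {c}.
    ~<>~p | <>(s & q) fails at c, so [](~<>~p | <>(s & q)) is false at c.
      At c: ~<>~p is false, <>(s & q) is false, so ~<>~p | <>(s & q) is false.
Satisfying worlds: {b}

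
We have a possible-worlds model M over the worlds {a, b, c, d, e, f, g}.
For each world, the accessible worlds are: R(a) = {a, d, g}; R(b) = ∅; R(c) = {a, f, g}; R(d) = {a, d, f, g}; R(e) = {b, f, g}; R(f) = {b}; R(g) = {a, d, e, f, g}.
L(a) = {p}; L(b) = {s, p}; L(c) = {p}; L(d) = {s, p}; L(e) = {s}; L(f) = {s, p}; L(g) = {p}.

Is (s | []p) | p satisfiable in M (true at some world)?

Yes

Let φ = (s | []p) | p. Evaluate φ at each world:
  a (successors {a, d, g}): φ is true.
  b (successors ∅): φ is true.
  c (successors {a, f, g}): φ is true.
  d (successors {a, d, f, g}): φ is true.
  e (successors {b, f, g}): φ is true.
  f (successors {b}): φ is true.
  g (successors {a, d, e, f, g}): φ is true.
Detail at a (witness):
  At a: s | []p is true, p is true, so (s | []p) | p is true.
    At a: s is false, []p is true, so s | []p is true.
      At a: []p requires p at every successor {a, d, g}.
        At a: p is true.
        At d: p is true.
        At g: p is true.
      So []p is true at a.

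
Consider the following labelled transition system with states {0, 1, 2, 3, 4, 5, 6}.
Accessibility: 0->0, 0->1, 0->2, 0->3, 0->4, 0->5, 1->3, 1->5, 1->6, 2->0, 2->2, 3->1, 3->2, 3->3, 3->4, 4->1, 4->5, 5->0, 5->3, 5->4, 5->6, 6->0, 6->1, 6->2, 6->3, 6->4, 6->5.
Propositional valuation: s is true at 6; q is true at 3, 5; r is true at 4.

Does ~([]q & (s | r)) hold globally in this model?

Let φ = ~([]q & (s | r)). Evaluate φ at each world:
  0 (successors {0, 1, 2, 3, 4, 5}): φ is true.
  1 (successors {3, 5, 6}): φ is true.
  2 (successors {0, 2}): φ is true.
  3 (successors {1, 2, 3, 4}): φ is true.
  4 (successors {1, 5}): φ is true.
  5 (successors {0, 3, 4, 6}): φ is true.
  6 (successors {0, 1, 2, 3, 4, 5}): φ is true.
For instance, at 2:
  At 2: []q & (s | r) is false, so ~([]q & (s | r)) is true.
    At 2: []q is false, s | r is false, so []q & (s | r) is false.
      At 2: []q requires q at every successor {0, 2}.
        q fails at 0, so []q is false at 2.

Yes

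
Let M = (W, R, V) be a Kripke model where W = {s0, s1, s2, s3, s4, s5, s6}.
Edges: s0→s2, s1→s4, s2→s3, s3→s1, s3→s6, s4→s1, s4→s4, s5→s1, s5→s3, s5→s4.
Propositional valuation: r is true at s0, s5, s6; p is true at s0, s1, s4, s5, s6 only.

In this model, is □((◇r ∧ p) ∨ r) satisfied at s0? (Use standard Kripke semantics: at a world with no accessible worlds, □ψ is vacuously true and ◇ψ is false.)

Recall that □ψ holds at a world iff ψ holds at every accessible world, and ◇ψ holds iff ψ holds at some accessible world.
At s0: □((◇r ∧ p) ∨ r) requires (◇r ∧ p) ∨ r at every successor {s2}.
  (◇r ∧ p) ∨ r fails at s2, so □((◇r ∧ p) ∨ r) is false at s0.
    At s2: ◇r ∧ p is false, r is false, so (◇r ∧ p) ∨ r is false.
      At s2: ◇r is false, p is false, so ◇r ∧ p is false.

No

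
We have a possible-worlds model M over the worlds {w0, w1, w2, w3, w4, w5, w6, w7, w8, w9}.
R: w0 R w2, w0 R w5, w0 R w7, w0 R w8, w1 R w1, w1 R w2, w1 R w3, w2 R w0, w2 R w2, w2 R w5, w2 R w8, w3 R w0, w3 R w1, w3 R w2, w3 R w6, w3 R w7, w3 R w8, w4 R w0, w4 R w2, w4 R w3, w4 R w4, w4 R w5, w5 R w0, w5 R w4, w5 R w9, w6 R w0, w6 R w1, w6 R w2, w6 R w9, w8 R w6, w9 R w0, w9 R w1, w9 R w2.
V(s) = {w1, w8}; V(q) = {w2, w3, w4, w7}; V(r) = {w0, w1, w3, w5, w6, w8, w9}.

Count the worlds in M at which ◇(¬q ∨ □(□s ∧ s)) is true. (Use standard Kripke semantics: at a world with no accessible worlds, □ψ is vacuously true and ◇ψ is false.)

Let φ = ◇(¬q ∨ □(□s ∧ s)). Evaluate φ at each world:
  w0 (successors {w2, w5, w7, w8}): φ is true.
  w1 (successors {w1, w2, w3}): φ is true.
  w2 (successors {w0, w2, w5, w8}): φ is true.
  w3 (successors {w0, w1, w2, w6, w7, w8}): φ is true.
  w4 (successors {w0, w2, w3, w4, w5}): φ is true.
  w5 (successors {w0, w4, w9}): φ is true.
  w6 (successors {w0, w1, w2, w9}): φ is true.
  w7 (successors ∅): φ is false.
  w8 (successors {w6}): φ is true.
  w9 (successors {w0, w1, w2}): φ is true.
For instance, at w6:
  At w6: ◇(¬q ∨ □(□s ∧ s)) requires ¬q ∨ □(□s ∧ s) at some successor in {w0, w1, w2, w9}.
    ¬q ∨ □(□s ∧ s) holds at w0, so ◇(¬q ∨ □(□s ∧ s)) is true at w6.
      At w0: ¬q is true, □(□s ∧ s) is false, so ¬q ∨ □(□s ∧ s) is true.
Satisfying worlds: {w0, w1, w2, w3, w4, w5, w6, w8, w9}

9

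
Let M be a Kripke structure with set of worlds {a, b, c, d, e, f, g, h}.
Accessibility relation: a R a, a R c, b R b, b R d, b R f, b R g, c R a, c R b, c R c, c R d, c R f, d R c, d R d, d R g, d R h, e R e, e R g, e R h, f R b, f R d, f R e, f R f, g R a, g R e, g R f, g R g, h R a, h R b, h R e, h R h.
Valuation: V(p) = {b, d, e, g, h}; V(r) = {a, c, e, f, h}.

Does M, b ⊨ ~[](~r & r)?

At b: [](~r & r) is false, so ~[](~r & r) is true.
  At b: [](~r & r) requires ~r & r at every successor {b, d, f, g}.
    ~r & r fails at b, so [](~r & r) is false at b.

Yes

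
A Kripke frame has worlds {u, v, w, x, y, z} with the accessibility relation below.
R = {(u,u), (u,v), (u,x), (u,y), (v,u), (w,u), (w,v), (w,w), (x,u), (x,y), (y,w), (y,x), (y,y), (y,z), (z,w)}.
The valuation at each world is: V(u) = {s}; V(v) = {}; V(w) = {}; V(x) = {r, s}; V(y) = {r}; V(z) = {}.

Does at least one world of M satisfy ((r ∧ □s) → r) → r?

Yes

Let φ = ((r ∧ □s) → r) → r. Evaluate φ at each world:
  u (successors {u, v, x, y}): φ is false.
  v (successors {u}): φ is false.
  w (successors {u, v, w}): φ is false.
  x (successors {u, y}): φ is true.
  y (successors {w, x, y, z}): φ is true.
  z (successors {w}): φ is false.
Detail at x (witness):
  At x: (r ∧ □s) → r is true, r is true, so ((r ∧ □s) → r) → r is true.
    At x: r ∧ □s is false, r is true, so (r ∧ □s) → r is true.
      At x: r is true, □s is false, so r ∧ □s is false.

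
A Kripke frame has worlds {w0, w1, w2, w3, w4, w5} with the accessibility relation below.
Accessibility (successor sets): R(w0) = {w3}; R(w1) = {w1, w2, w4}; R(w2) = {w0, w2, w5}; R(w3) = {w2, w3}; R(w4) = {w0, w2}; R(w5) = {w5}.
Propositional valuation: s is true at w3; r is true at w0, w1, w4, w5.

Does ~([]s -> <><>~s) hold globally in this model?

No

Recall that []ψ holds at a world iff ψ holds at every accessible world, and <>ψ holds iff ψ holds at some accessible world.
Let φ = ~([]s -> <><>~s). Evaluate φ at each world:
  w0 (successors {w3}): φ is false.
  w1 (successors {w1, w2, w4}): φ is false.
  w2 (successors {w0, w2, w5}): φ is false.
  w3 (successors {w2, w3}): φ is false.
  w4 (successors {w0, w2}): φ is false.
  w5 (successors {w5}): φ is false.
Detail at w0 (counterexample):
  At w0: []s -> <><>~s is true, so ~([]s -> <><>~s) is false.
    At w0: []s is true, <><>~s is true, so []s -> <><>~s is true.
      At w0: []s requires s at every successor {w3}.
        At w3: s is true.
      So []s is true at w0.
      At w0: <><>~s requires <>~s at some successor in {w3}.
        <>~s holds at w3, so <><>~s is true at w0.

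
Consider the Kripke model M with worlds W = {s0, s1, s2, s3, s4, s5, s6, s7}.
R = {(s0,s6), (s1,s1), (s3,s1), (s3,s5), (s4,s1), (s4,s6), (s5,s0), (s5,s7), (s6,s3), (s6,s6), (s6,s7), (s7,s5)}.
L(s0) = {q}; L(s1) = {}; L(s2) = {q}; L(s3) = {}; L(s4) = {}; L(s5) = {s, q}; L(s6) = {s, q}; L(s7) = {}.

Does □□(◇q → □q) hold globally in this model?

Let φ = □□(◇q → □q). Evaluate φ at each world:
  s0 (successors {s6}): φ is false.
  s1 (successors {s1}): φ is true.
  s2 (successors ∅): φ is true.
  s3 (successors {s1, s5}): φ is true.
  s4 (successors {s1, s6}): φ is false.
  s5 (successors {s0, s7}): φ is false.
  s6 (successors {s3, s6, s7}): φ is false.
  s7 (successors {s5}): φ is true.
Detail at s0 (counterexample):
  At s0: □□(◇q → □q) requires □(◇q → □q) at every successor {s6}.
    □(◇q → □q) fails at s6, so □□(◇q → □q) is false at s0.
      At s6: □(◇q → □q) requires ◇q → □q at every successor {s3, s6, s7}.
        ◇q → □q fails at s3, so □(◇q → □q) is false at s6.

No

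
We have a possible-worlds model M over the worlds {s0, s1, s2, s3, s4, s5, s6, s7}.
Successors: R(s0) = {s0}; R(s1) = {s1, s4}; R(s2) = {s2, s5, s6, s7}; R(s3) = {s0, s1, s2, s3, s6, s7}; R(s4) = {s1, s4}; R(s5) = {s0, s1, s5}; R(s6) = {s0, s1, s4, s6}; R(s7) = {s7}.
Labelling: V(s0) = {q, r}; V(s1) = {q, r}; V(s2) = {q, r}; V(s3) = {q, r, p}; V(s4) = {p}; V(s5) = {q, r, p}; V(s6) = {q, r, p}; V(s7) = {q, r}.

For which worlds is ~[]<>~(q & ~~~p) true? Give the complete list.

s0, s2, s3, s5, s6, s7

Let φ = ~[]<>~(q & ~~~p). Evaluate φ at each world:
  s0 (successors {s0}): φ is true.
  s1 (successors {s1, s4}): φ is false.
  s2 (successors {s2, s5, s6, s7}): φ is true.
  s3 (successors {s0, s1, s2, s3, s6, s7}): φ is true.
  s4 (successors {s1, s4}): φ is false.
  s5 (successors {s0, s1, s5}): φ is true.
  s6 (successors {s0, s1, s4, s6}): φ is true.
  s7 (successors {s7}): φ is true.
For instance, at s7:
  At s7: []<>~(q & ~~~p) is false, so ~[]<>~(q & ~~~p) is true.
    At s7: []<>~(q & ~~~p) requires <>~(q & ~~~p) at every successor {s7}.
      <>~(q & ~~~p) fails at s7, so []<>~(q & ~~~p) is false at s7.
Satisfying worlds: {s0, s2, s3, s5, s6, s7}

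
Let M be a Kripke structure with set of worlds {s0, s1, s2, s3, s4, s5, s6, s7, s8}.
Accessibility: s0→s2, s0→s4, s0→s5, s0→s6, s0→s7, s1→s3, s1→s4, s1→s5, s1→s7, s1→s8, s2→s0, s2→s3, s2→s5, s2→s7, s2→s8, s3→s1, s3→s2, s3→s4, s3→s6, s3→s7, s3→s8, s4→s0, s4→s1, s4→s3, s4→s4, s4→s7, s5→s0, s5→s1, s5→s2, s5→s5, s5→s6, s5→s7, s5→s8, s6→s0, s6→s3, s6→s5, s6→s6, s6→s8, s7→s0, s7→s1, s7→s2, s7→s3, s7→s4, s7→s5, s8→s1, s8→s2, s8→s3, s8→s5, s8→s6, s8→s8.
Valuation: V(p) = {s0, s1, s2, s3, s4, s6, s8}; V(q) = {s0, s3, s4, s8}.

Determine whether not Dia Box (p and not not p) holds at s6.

At s6: Dia Box (p and not not p) is false, so not Dia Box (p and not not p) is true.
  At s6: Dia Box (p and not not p) requires Box (p and not not p) at some successor in {s0, s3, s5, s6, s8}.
    At s0: Box (p and not not p) is false.
    At s3: Box (p and not not p) is false.
    At s5: Box (p and not not p) is false.
    At s6: Box (p and not not p) is false.
    At s8: Box (p and not not p) is false.
  So Dia Box (p and not not p) is false at s6.

Yes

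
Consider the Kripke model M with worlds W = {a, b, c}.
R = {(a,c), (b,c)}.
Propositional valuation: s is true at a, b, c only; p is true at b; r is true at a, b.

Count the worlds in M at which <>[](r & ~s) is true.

Let φ = <>[](r & ~s). Evaluate φ at each world:
  a (successors {c}): φ is true.
  b (successors {c}): φ is true.
  c (successors ∅): φ is false.
For instance, at a:
  At a: <>[](r & ~s) requires [](r & ~s) at some successor in {c}.
    [](r & ~s) holds at c, so <>[](r & ~s) is true at a.
      At c: no accessible worlds, so [](r & ~s) holds vacuously.
Satisfying worlds: {a, b}

2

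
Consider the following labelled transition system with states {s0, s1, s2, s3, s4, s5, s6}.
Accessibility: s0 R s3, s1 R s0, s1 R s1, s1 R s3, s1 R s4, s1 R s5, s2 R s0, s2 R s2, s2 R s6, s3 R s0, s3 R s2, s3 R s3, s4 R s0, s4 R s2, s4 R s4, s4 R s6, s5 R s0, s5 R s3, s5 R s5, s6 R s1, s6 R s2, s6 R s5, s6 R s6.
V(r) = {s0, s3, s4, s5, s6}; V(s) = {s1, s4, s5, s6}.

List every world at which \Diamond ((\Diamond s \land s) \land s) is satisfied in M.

Let φ = \Diamond ((\Diamond s \land s) \land s). Evaluate φ at each world:
  s0 (successors {s3}): φ is false.
  s1 (successors {s0, s1, s3, s4, s5}): φ is true.
  s2 (successors {s0, s2, s6}): φ is true.
  s3 (successors {s0, s2, s3}): φ is false.
  s4 (successors {s0, s2, s4, s6}): φ is true.
  s5 (successors {s0, s3, s5}): φ is true.
  s6 (successors {s1, s2, s5, s6}): φ is true.
For instance, at s1:
  At s1: \Diamond ((\Diamond s \land s) \land s) requires (\Diamond s \land s) \land s at some successor in {s0, s1, s3, s4, s5}.
    (\Diamond s \land s) \land s holds at s1, so \Diamond ((\Diamond s \land s) \land s) is true at s1.
      At s1: \Diamond s \land s is true, s is true, so (\Diamond s \land s) \land s is true.
Satisfying worlds: {s1, s2, s4, s5, s6}

s1, s2, s4, s5, s6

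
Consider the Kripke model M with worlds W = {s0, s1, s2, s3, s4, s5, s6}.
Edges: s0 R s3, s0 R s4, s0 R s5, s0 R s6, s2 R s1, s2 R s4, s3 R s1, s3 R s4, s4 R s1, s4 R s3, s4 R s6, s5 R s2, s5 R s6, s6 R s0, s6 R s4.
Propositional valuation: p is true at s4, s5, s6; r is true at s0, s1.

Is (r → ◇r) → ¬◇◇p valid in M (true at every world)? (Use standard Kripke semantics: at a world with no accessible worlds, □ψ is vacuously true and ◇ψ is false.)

Let φ = (r → ◇r) → ¬◇◇p. Evaluate φ at each world:
  s0 (successors {s3, s4, s5, s6}): φ is true.
  s1 (successors ∅): φ is true.
  s2 (successors {s1, s4}): φ is false.
  s3 (successors {s1, s4}): φ is false.
  s4 (successors {s1, s3, s6}): φ is false.
  s5 (successors {s2, s6}): φ is false.
  s6 (successors {s0, s4}): φ is false.
Detail at s2 (counterexample):
  At s2: r → ◇r is true, ¬◇◇p is false, so (r → ◇r) → ¬◇◇p is false.
    At s2: r is false, ◇r is true, so r → ◇r is true.
      At s2: ◇r requires r at some successor in {s1, s4}.
        r holds at s1, so ◇r is true at s2.
    At s2: ◇◇p is true, so ¬◇◇p is false.
      At s2: ◇◇p requires ◇p at some successor in {s1, s4}.
        ◇p holds at s4, so ◇◇p is true at s2.

No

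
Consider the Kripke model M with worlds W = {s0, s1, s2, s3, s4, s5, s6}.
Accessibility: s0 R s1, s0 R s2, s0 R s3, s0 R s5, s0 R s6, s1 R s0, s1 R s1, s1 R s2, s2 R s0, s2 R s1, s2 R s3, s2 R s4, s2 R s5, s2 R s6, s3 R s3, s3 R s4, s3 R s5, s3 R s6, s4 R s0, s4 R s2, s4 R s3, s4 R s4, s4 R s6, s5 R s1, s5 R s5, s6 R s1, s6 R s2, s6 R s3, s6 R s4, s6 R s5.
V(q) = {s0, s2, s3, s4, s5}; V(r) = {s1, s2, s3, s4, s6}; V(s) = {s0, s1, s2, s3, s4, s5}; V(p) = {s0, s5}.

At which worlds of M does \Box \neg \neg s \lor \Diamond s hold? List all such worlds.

s0, s1, s2, s3, s4, s5, s6

Let φ = \Box \neg \neg s \lor \Diamond s. Evaluate φ at each world:
  s0 (successors {s1, s2, s3, s5, s6}): φ is true.
  s1 (successors {s0, s1, s2}): φ is true.
  s2 (successors {s0, s1, s3, s4, s5, s6}): φ is true.
  s3 (successors {s3, s4, s5, s6}): φ is true.
  s4 (successors {s0, s2, s3, s4, s6}): φ is true.
  s5 (successors {s1, s5}): φ is true.
  s6 (successors {s1, s2, s3, s4, s5}): φ is true.
For instance, at s2:
  At s2: \Box \neg \neg s is false, \Diamond s is true, so \Box \neg \neg s \lor \Diamond s is true.
    At s2: \Box \neg \neg s requires \neg \neg s at every successor {s0, s1, s3, s4, s5, s6}.
      \neg \neg s fails at s6, so \Box \neg \neg s is false at s2.
    At s2: \Diamond s requires s at some successor in {s0, s1, s3, s4, s5, s6}.
      s holds at s0, so \Diamond s is true at s2.
Satisfying worlds: {s0, s1, s2, s3, s4, s5, s6}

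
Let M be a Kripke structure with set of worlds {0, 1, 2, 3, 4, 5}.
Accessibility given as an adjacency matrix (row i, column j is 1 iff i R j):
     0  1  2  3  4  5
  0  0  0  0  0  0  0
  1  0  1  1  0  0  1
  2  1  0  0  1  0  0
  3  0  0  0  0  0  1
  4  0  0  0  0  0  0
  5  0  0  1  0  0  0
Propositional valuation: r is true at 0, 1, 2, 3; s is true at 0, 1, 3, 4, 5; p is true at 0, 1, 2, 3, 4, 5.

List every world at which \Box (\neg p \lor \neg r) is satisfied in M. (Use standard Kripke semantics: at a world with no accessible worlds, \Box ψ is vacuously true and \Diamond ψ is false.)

0, 3, 4

Let φ = \Box (\neg p \lor \neg r). Evaluate φ at each world:
  0 (successors ∅): φ is true.
  1 (successors {1, 2, 5}): φ is false.
  2 (successors {0, 3}): φ is false.
  3 (successors {5}): φ is true.
  4 (successors ∅): φ is true.
  5 (successors {2}): φ is false.
For instance, at 5:
  At 5: \Box (\neg p \lor \neg r) requires \neg p \lor \neg r at every successor {2}.
    \neg p \lor \neg r fails at 2, so \Box (\neg p \lor \neg r) is false at 5.
Satisfying worlds: {0, 3, 4}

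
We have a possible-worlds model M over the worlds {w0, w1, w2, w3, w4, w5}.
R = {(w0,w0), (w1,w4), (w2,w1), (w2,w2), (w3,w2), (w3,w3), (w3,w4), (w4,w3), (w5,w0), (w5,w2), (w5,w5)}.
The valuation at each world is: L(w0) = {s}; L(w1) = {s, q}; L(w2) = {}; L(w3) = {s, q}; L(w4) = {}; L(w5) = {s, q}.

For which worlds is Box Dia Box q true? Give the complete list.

w4

Let φ = Box Dia Box q. Evaluate φ at each world:
  w0 (successors {w0}): φ is false.
  w1 (successors {w4}): φ is false.
  w2 (successors {w1, w2}): φ is false.
  w3 (successors {w2, w3, w4}): φ is false.
  w4 (successors {w3}): φ is true.
  w5 (successors {w0, w2, w5}): φ is false.
For instance, at w1:
  At w1: Box Dia Box q requires Dia Box q at every successor {w4}.
    Dia Box q fails at w4, so Box Dia Box q is false at w1.
      At w4: Dia Box q requires Box q at some successor in {w3}.
        At w3: Box q is false.
      So Dia Box q is false at w4.
Satisfying worlds: {w4}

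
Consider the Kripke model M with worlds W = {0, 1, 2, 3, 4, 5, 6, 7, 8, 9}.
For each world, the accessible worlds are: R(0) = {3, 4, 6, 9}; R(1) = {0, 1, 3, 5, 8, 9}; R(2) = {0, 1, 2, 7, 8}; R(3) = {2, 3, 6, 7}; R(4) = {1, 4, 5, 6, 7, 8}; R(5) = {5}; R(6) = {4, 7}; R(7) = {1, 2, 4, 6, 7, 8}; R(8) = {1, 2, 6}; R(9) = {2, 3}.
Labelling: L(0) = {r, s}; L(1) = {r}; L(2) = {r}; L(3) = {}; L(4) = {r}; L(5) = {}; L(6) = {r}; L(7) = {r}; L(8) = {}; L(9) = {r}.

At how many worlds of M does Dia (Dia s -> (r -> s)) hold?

Recall that Dia ψ holds at a world iff ψ holds at some accessible world.
Let φ = Dia (Dia s -> (r -> s)). Evaluate φ at each world:
  0 (successors {3, 4, 6, 9}): φ is true.
  1 (successors {0, 1, 3, 5, 8, 9}): φ is true.
  2 (successors {0, 1, 2, 7, 8}): φ is true.
  3 (successors {2, 3, 6, 7}): φ is true.
  4 (successors {1, 4, 5, 6, 7, 8}): φ is true.
  5 (successors {5}): φ is true.
  6 (successors {4, 7}): φ is true.
  7 (successors {1, 2, 4, 6, 7, 8}): φ is true.
  8 (successors {1, 2, 6}): φ is true.
  9 (successors {2, 3}): φ is true.
For instance, at 7:
  At 7: Dia (Dia s -> (r -> s)) requires Dia s -> (r -> s) at some successor in {1, 2, 4, 6, 7, 8}.
    Dia s -> (r -> s) holds at 4, so Dia (Dia s -> (r -> s)) is true at 7.
      At 4: Dia s is false, r -> s is false, so Dia s -> (r -> s) is true.
Satisfying worlds: {0, 1, 2, 3, 4, 5, 6, 7, 8, 9}

10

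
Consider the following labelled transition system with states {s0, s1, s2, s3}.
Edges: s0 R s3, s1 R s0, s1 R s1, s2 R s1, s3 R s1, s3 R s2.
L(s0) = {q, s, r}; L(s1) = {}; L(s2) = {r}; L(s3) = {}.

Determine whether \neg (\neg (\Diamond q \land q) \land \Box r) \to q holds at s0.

At s0: \neg (\neg (\Diamond q \land q) \land \Box r) is true, q is true, so \neg (\neg (\Diamond q \land q) \land \Box r) \to q is true.
  At s0: \neg (\Diamond q \land q) \land \Box r is false, so \neg (\neg (\Diamond q \land q) \land \Box r) is true.
    At s0: \neg (\Diamond q \land q) is true, \Box r is false, so \neg (\Diamond q \land q) \land \Box r is false.
      At s0: \Diamond q \land q is false, so \neg (\Diamond q \land q) is true.
      At s0: \Box r requires r at every successor {s3}.
        r fails at s3, so \Box r is false at s0.

Yes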